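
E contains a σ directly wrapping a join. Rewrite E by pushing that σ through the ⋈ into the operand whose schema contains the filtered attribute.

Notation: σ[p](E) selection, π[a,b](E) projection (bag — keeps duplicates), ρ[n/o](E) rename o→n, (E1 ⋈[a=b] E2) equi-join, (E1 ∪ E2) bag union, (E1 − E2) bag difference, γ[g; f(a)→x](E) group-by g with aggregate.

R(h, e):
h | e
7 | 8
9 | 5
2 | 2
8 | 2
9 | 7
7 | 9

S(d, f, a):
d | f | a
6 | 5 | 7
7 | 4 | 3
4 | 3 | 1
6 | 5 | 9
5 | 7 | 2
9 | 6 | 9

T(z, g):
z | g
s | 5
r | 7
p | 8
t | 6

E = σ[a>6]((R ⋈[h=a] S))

σ filters on a, owned by the right side.
E' = (R ⋈[h=a] σ[a>6](S))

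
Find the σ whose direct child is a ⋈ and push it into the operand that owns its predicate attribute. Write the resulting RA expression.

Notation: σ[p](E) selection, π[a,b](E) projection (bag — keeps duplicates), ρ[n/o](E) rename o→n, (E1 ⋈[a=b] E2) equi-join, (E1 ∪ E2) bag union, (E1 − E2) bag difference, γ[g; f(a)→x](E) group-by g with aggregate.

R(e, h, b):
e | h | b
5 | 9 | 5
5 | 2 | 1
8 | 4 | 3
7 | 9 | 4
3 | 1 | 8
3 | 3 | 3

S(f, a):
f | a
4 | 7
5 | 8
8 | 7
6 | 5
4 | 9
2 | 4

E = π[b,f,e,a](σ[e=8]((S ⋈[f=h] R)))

σ filters on e, owned by the right side.
E' = π[b,f,e,a]((S ⋈[f=h] σ[e=8](R)))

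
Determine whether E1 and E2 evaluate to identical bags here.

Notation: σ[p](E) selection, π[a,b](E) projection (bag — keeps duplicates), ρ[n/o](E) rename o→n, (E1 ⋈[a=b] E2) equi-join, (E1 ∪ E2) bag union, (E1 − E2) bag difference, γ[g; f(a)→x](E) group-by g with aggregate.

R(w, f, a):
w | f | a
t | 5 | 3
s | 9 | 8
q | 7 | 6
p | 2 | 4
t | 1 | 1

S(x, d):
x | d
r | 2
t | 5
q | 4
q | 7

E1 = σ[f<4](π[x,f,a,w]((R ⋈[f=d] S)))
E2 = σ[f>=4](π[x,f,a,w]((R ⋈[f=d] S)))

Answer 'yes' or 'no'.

E1 stepwise |·|:
  R → 5
  S → 4
  (R ⋈[f=d] S) → 3
  π[x,f,a,w]((R ⋈[f=d] S)) → 3
  σ[f<4](π[x,f,a,w]((R ⋈[f=d] S))) → 1
E2 stepwise |·|:
  R → 5
  S → 4
  (R ⋈[f=d] S) → 3
  π[x,f,a,w]((R ⋈[f=d] S)) → 3
  σ[f>=4](π[x,f,a,w]((R ⋈[f=d] S))) → 2

E1 result:
x | f | a | w
r | 2 | 4 | p
E2 result:
x | f | a | w
q | 7 | 6 | q
t | 5 | 3 | t
Witness: ('q', 7, 6, 'q') appears 0× in E1 but 1× in E2.

no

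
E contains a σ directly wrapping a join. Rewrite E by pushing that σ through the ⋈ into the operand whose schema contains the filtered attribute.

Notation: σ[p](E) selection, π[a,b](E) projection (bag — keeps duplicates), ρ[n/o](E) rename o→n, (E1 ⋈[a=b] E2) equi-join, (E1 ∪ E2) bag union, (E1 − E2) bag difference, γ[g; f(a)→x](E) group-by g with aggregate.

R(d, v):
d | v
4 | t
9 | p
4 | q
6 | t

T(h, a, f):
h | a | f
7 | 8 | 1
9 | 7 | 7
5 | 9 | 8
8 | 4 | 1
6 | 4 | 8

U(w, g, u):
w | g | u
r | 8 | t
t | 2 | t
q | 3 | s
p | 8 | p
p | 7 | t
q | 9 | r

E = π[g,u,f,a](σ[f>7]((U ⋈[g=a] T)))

σ filters on f, owned by the right side.
E' = π[g,u,f,a]((U ⋈[g=a] σ[f>7](T)))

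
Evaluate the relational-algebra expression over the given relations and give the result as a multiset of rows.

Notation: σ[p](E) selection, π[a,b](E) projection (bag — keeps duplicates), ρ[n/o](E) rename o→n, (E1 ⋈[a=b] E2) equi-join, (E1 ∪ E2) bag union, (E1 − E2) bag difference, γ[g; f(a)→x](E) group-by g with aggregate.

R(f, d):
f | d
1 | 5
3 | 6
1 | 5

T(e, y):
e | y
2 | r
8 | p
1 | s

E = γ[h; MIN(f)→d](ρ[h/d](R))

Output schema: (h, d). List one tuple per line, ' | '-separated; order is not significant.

Row counts bottom-up:
  R → 3
  ρ[h/d](R) → 3
  γ[h; MIN(f)→d](ρ[h/d](R)) → 2

== RESULT ==
h | d
5 | 1
6 | 3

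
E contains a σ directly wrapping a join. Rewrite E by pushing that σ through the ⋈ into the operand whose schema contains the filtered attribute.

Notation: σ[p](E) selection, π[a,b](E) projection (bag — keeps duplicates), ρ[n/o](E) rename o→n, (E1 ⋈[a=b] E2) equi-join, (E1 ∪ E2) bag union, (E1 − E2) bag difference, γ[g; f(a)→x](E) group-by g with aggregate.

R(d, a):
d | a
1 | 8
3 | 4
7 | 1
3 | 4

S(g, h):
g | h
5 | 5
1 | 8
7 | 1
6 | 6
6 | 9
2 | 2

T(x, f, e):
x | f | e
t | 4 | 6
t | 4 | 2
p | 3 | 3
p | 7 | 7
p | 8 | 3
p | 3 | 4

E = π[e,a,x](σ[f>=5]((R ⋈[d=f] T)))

σ filters on f, owned by the right side.
E' = π[e,a,x]((R ⋈[d=f] σ[f>=5](T)))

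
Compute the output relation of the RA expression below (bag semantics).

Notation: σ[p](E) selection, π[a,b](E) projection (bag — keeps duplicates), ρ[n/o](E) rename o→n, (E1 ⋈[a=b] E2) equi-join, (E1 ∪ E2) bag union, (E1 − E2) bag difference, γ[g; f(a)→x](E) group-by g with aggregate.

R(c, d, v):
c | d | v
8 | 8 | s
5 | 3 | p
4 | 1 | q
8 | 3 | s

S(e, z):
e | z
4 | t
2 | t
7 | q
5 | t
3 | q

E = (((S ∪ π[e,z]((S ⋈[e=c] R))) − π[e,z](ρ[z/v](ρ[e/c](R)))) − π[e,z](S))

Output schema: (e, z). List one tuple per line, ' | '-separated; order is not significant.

Subexpression sizes:
  S → 5
  S → 5
  R → 4
  (S ⋈[e=c] R) → 2
  π[e,z]((S ⋈[e=c] R)) → 2
  (S ∪ π[e,z]((S ⋈[e=c] R))) → 7
  R → 4
  ρ[e/c](R) → 4
  ρ[z/v](ρ[e/c](R)) → 4
  π[e,z](ρ[z/v](ρ[e/c](R))) → 4
  ((S ∪ π[e,z]((S ⋈[e=c] R))) − π[e,z](ρ[z/v](ρ[e/c](R)))) → 7
  S → 5
  π[e,z](S) → 5
  (((S ∪ π[e,z]((S ⋈[e=c] R))) − π[e,z](ρ[z/v](ρ[e/c](R)))) − π[e,z](S)) → 2

== RESULT ==
e | z
4 | t
5 | t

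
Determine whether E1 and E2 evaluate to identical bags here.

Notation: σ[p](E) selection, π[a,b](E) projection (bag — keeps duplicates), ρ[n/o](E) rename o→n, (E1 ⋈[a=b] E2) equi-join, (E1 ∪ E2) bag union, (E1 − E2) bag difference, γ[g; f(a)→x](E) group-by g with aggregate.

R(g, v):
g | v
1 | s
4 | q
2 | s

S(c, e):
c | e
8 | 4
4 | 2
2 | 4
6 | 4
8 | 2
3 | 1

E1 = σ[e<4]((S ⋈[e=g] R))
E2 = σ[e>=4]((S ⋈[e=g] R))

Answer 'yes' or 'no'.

E1 subexpression sizes:
  S → 6
  R → 3
  (S ⋈[e=g] R) → 6
  σ[e<4]((S ⋈[e=g] R)) → 3
E2 subexpression sizes:
  S → 6
  R → 3
  (S ⋈[e=g] R) → 6
  σ[e>=4]((S ⋈[e=g] R)) → 3

E1 result:
c | e | g | v
3 | 1 | 1 | s
4 | 2 | 2 | s
8 | 2 | 2 | s
E2 result:
c | e | g | v
2 | 4 | 4 | q
6 | 4 | 4 | q
8 | 4 | 4 | q
Witness: (8, 4, 4, 'q') appears 0× in E1 but 1× in E2.

no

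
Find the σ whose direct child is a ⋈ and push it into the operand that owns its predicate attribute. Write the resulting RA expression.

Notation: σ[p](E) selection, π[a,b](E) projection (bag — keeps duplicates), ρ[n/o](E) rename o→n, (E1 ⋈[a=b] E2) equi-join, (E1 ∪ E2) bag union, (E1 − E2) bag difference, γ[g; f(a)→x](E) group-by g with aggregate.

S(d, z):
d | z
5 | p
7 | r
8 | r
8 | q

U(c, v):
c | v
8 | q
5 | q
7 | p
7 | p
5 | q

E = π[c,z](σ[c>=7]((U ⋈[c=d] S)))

σ filters on c, owned by the left side.
E' = π[c,z]((σ[c>=7](U) ⋈[c=d] S))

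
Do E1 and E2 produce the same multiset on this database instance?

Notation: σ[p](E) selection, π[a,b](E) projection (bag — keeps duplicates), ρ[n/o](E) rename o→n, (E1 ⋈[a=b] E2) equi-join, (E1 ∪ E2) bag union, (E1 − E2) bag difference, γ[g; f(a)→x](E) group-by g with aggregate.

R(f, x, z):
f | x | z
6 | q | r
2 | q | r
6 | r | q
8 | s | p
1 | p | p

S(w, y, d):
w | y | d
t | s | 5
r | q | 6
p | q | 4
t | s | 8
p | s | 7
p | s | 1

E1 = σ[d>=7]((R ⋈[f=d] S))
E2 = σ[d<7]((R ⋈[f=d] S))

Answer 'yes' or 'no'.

E1 subexpression sizes:
  R → 5
  S → 6
  (R ⋈[f=d] S) → 4
  σ[d>=7]((R ⋈[f=d] S)) → 1
E2 subexpression sizes:
  R → 5
  S → 6
  (R ⋈[f=d] S) → 4
  σ[d<7]((R ⋈[f=d] S)) → 3

E1 result:
f | x | z | w | y | d
8 | s | p | t | s | 8
E2 result:
f | x | z | w | y | d
1 | p | p | p | s | 1
6 | q | r | r | q | 6
6 | r | q | r | q | 6
Witness: (8, 's', 'p', 't', 's', 8) appears 1× in E1 but 0× in E2.

no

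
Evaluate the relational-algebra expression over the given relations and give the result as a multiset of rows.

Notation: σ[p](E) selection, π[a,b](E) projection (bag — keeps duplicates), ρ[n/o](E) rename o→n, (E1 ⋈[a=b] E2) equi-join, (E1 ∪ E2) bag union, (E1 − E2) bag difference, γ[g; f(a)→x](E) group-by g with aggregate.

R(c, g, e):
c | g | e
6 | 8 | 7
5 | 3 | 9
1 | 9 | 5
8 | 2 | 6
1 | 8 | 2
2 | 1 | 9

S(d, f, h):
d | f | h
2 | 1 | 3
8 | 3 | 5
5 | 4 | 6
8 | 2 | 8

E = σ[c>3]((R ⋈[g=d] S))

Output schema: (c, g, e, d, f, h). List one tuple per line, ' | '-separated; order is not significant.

Per-node cardinality:
  R → 6
  S → 4
  (R ⋈[g=d] S) → 5
  σ[c>3]((R ⋈[g=d] S)) → 3

== RESULT ==
c | g | e | d | f | h
6 | 8 | 7 | 8 | 2 | 8
6 | 8 | 7 | 8 | 3 | 5
8 | 2 | 6 | 2 | 1 | 3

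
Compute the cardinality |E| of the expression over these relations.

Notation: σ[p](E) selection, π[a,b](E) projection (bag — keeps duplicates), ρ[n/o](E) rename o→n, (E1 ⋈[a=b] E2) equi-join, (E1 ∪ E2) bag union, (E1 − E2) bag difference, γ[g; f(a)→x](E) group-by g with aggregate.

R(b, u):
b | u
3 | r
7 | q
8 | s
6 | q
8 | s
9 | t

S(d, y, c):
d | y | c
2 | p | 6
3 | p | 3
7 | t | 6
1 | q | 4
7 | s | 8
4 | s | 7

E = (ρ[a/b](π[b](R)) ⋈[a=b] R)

Row counts bottom-up:
  R → 6
  π[b](R) → 6
  ρ[a/b](π[b](R)) → 6
  R → 6
  (ρ[a/b](π[b](R)) ⋈[a=b] R) → 8

|E| = 8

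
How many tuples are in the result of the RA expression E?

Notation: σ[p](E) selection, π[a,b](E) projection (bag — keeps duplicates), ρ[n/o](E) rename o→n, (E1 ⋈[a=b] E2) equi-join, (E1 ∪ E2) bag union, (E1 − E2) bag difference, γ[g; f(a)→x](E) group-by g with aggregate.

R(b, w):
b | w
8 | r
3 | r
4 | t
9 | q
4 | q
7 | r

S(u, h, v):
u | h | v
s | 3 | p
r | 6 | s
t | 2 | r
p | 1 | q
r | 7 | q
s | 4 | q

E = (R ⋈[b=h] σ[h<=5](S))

Stepwise |·|:
  R → 6
  S → 6
  σ[h<=5](S) → 4
  (R ⋈[b=h] σ[h<=5](S)) → 3

|E| = 3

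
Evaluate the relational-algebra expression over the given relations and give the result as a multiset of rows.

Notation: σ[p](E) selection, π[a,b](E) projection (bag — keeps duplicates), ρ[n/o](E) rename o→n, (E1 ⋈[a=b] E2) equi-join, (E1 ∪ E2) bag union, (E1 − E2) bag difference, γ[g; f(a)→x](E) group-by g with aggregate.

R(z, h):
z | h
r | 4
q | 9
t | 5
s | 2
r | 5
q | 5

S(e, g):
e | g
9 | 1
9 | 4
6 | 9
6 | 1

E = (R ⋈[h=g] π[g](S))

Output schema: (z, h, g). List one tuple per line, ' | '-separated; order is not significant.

Subexpression sizes:
  R → 6
  S → 4
  π[g](S) → 4
  (R ⋈[h=g] π[g](S)) → 2

== RESULT ==
z | h | g
q | 9 | 9
r | 4 | 4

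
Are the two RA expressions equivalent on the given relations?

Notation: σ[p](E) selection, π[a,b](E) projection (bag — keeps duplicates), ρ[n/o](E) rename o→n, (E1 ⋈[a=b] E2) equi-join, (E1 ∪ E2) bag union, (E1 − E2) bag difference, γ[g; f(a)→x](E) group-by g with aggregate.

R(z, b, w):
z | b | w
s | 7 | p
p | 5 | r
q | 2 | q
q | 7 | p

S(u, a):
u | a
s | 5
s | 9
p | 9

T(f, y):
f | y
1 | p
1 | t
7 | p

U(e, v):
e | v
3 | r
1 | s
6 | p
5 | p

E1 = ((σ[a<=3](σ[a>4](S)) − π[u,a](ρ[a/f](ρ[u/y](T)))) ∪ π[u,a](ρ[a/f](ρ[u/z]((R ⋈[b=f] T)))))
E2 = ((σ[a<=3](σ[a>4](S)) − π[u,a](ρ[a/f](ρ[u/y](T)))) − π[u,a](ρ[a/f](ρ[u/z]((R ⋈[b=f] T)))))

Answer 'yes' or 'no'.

E1 per-node cardinality:
  S → 3
  σ[a>4](S) → 3
  σ[a<=3](σ[a>4](S)) → 0
  T → 3
  ρ[u/y](T) → 3
  ρ[a/f](ρ[u/y](T)) → 3
  π[u,a](ρ[a/f](ρ[u/y](T))) → 3
  (σ[a<=3](σ[a>4](S)) − π[u,a](ρ[a/f](ρ[u/y](T)))) → 0
  R → 4
  T → 3
  (R ⋈[b=f] T) → 2
  ρ[u/z]((R ⋈[b=f] T)) → 2
  ρ[a/f](ρ[u/z]((R ⋈[b=f] T))) → 2
  π[u,a](ρ[a/f](ρ[u/z]((R ⋈[b=f] T)))) → 2
  ((σ[a<=3](σ[a>4](S)) − π[u,a](ρ[a/f](ρ[u/y](T)))) ∪ π[u,a](ρ[a/f](ρ[u/z]((R ⋈[b=f] T))))) → 2
E2 per-node cardinality:
  S → 3
  σ[a>4](S) → 3
  σ[a<=3](σ[a>4](S)) → 0
  T → 3
  ρ[u/y](T) → 3
  ρ[a/f](ρ[u/y](T)) → 3
  π[u,a](ρ[a/f](ρ[u/y](T))) → 3
  (σ[a<=3](σ[a>4](S)) − π[u,a](ρ[a/f](ρ[u/y](T)))) → 0
  R → 4
  T → 3
  (R ⋈[b=f] T) → 2
  ρ[u/z]((R ⋈[b=f] T)) → 2
  ρ[a/f](ρ[u/z]((R ⋈[b=f] T))) → 2
  π[u,a](ρ[a/f](ρ[u/z]((R ⋈[b=f] T)))) → 2
  ((σ[a<=3](σ[a>4](S)) − π[u,a](ρ[a/f](ρ[u/y](T)))) − π[u,a](ρ[a/f](ρ[u/z]((R ⋈[b=f] T))))) → 0

E1 result:
u | a
q | 7
s | 7
E2 result:
u | a
(0 rows)
Witness: ('s', 7) appears 1× in E1 but 0× in E2.

no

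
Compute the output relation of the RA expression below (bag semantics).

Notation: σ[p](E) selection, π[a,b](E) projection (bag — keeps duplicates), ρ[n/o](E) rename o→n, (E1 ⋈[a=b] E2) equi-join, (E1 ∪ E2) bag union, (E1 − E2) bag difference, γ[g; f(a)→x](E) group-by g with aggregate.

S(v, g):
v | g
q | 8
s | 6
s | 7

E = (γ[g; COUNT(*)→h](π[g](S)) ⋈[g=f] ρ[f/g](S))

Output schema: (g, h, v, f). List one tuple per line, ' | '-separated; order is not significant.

Row counts bottom-up:
  S → 3
  π[g](S) → 3
  γ[g; COUNT(*)→h](π[g](S)) → 3
  S → 3
  ρ[f/g](S) → 3
  (γ[g; COUNT(*)→h](π[g](S)) ⋈[g=f] ρ[f/g](S)) → 3

== RESULT ==
g | h | v | f
6 | 1 | s | 6
7 | 1 | s | 7
8 | 1 | q | 8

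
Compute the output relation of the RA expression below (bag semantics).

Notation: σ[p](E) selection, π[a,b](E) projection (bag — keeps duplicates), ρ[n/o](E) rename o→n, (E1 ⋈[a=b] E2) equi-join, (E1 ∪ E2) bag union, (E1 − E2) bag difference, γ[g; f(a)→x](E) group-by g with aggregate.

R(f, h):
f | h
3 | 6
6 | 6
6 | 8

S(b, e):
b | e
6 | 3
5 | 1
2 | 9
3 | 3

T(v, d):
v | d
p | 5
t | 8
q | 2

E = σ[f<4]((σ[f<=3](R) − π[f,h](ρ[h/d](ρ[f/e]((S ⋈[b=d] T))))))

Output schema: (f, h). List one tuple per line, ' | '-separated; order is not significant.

Stepwise |·|:
  R → 3
  σ[f<=3](R) → 1
  S → 4
  T → 3
  (S ⋈[b=d] T) → 2
  ρ[f/e]((S ⋈[b=d] T)) → 2
  ρ[h/d](ρ[f/e]((S ⋈[b=d] T))) → 2
  π[f,h](ρ[h/d](ρ[f/e]((S ⋈[b=d] T)))) → 2
  (σ[f<=3](R) − π[f,h](ρ[h/d](ρ[f/e]((S ⋈[b=d] T))))) → 1
  σ[f<4]((σ[f<=3](R) − π[f,h](ρ[h/d](ρ[f/e]((S ⋈[b=d] T)))))) → 1

== RESULT ==
f | h
3 | 6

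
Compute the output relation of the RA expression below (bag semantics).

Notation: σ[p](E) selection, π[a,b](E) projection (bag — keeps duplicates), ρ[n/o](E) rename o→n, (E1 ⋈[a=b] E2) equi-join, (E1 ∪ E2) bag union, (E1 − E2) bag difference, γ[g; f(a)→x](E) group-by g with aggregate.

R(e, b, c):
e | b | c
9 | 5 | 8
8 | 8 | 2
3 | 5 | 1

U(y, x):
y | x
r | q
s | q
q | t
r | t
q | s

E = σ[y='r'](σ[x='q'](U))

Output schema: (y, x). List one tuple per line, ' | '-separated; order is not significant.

Subexpression sizes:
  U → 5
  σ[x='q'](U) → 2
  σ[y='r'](σ[x='q'](U)) → 1

== RESULT ==
y | x
r | q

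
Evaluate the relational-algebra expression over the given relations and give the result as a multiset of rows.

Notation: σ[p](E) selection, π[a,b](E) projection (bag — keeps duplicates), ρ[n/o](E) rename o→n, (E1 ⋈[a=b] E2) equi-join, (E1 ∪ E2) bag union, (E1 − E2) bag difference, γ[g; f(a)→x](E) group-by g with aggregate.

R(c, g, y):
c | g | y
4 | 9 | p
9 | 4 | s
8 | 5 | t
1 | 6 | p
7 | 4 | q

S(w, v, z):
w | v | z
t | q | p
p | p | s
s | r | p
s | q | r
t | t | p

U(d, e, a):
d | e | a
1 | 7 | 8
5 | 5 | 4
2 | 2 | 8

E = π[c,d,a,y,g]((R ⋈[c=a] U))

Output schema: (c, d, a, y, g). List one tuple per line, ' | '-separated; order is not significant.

Subexpression sizes:
  R → 5
  U → 3
  (R ⋈[c=a] U) → 3
  π[c,d,a,y,g]((R ⋈[c=a] U)) → 3

== RESULT ==
c | d | a | y | g
4 | 5 | 4 | p | 9
8 | 1 | 8 | t | 5
8 | 2 | 8 | t | 5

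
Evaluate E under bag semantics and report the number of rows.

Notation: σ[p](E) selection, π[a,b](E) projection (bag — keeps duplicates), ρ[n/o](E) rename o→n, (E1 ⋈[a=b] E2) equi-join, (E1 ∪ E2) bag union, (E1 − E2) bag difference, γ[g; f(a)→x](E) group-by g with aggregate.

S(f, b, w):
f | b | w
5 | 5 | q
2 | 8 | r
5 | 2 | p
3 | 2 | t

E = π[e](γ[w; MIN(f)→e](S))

Per-node cardinality:
  S → 4
  γ[w; MIN(f)→e](S) → 4
  π[e](γ[w; MIN(f)→e](S)) → 4

|E| = 4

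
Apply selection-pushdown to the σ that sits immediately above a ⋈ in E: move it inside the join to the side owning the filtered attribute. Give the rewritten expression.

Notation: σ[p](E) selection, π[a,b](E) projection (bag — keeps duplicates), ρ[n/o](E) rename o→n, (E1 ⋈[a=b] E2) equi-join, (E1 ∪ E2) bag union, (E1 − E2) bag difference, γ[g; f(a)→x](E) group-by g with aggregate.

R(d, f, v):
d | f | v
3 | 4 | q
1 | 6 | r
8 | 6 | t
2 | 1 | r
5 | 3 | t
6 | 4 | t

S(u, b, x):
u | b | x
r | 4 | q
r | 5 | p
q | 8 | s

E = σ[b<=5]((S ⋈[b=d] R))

σ filters on b, owned by the left side.
E' = (σ[b<=5](S) ⋈[b=d] R)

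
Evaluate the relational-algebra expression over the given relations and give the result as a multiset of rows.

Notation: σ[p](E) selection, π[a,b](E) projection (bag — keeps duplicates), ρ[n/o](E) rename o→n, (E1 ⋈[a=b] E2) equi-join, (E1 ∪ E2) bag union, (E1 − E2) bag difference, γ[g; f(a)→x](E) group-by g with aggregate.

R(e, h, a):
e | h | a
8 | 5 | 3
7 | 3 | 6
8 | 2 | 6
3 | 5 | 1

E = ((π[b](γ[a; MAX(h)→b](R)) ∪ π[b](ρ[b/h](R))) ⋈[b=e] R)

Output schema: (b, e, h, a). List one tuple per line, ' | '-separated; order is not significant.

Stepwise |·|:
  R → 4
  γ[a; MAX(h)→b](R) → 3
  π[b](γ[a; MAX(h)→b](R)) → 3
  R → 4
  ρ[b/h](R) → 4
  π[b](ρ[b/h](R)) → 4
  (π[b](γ[a; MAX(h)→b](R)) ∪ π[b](ρ[b/h](R))) → 7
  R → 4
  ((π[b](γ[a; MAX(h)→b](R)) ∪ π[b](ρ[b/h](R))) ⋈[b=e] R) → 2

== RESULT ==
b | e | h | a
3 | 3 | 5 | 1
3 | 3 | 5 | 1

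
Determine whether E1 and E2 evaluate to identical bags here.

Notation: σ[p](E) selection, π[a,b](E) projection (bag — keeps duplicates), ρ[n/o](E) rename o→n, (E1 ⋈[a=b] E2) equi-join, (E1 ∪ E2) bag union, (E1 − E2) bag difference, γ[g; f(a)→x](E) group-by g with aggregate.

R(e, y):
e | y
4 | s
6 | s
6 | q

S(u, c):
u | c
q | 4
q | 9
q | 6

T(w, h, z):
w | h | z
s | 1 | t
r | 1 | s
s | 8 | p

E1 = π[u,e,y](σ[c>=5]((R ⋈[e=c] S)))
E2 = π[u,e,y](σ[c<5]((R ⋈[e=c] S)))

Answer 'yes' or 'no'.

E1 subexpression sizes:
  R → 3
  S → 3
  (R ⋈[e=c] S) → 3
  σ[c>=5]((R ⋈[e=c] S)) → 2
  π[u,e,y](σ[c>=5]((R ⋈[e=c] S))) → 2
E2 subexpression sizes:
  R → 3
  S → 3
  (R ⋈[e=c] S) → 3
  σ[c<5]((R ⋈[e=c] S)) → 1
  π[u,e,y](σ[c<5]((R ⋈[e=c] S))) → 1

E1 result:
u | e | y
q | 6 | q
q | 6 | s
E2 result:
u | e | y
q | 4 | s
Witness: ('q', 6, 's') appears 1× in E1 but 0× in E2.

no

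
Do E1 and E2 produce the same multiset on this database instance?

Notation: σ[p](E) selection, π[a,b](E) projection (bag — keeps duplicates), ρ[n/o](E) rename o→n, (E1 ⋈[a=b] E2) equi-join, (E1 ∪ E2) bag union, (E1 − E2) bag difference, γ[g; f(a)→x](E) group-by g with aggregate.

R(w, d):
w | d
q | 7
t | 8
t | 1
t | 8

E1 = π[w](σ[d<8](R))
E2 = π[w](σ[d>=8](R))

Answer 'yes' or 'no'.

E1 stepwise |·|:
  R → 4
  σ[d<8](R) → 2
  π[w](σ[d<8](R)) → 2
E2 stepwise |·|:
  R → 4
  σ[d>=8](R) → 2
  π[w](σ[d>=8](R)) → 2

E1 result:
w
q
t
E2 result:
w
t
t
Witness: ('t',) appears 1× in E1 but 2× in E2.

no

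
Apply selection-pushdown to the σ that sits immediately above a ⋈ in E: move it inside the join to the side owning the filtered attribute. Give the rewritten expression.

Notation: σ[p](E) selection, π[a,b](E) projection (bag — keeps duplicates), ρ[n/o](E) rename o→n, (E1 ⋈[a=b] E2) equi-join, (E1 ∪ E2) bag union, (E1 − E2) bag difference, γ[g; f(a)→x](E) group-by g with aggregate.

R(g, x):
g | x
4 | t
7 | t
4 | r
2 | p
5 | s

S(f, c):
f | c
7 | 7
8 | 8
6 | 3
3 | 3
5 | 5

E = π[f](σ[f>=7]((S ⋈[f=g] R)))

σ filters on f, owned by the left side.
E' = π[f]((σ[f>=7](S) ⋈[f=g] R))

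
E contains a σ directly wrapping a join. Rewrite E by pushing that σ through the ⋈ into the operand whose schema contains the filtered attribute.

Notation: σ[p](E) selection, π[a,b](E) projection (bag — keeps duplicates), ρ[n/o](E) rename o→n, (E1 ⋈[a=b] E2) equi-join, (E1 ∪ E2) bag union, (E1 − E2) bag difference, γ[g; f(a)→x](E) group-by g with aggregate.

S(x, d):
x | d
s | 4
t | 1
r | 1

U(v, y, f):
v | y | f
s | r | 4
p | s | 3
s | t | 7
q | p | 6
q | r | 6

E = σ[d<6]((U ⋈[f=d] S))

σ filters on d, owned by the right side.
E' = (U ⋈[f=d] σ[d<6](S))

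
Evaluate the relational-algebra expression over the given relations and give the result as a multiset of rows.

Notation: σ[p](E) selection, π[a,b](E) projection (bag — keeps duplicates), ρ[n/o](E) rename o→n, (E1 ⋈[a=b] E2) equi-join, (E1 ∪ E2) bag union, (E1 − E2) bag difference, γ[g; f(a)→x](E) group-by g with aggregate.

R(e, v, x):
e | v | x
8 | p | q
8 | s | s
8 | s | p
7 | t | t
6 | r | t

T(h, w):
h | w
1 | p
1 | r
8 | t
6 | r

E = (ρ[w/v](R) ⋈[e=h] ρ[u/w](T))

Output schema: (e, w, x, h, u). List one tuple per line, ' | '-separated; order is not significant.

Per-node cardinality:
  R → 5
  ρ[w/v](R) → 5
  T → 4
  ρ[u/w](T) → 4
  (ρ[w/v](R) ⋈[e=h] ρ[u/w](T)) → 4

== RESULT ==
e | w | x | h | u
6 | r | t | 6 | r
8 | p | q | 8 | t
8 | s | p | 8 | t
8 | s | s | 8 | t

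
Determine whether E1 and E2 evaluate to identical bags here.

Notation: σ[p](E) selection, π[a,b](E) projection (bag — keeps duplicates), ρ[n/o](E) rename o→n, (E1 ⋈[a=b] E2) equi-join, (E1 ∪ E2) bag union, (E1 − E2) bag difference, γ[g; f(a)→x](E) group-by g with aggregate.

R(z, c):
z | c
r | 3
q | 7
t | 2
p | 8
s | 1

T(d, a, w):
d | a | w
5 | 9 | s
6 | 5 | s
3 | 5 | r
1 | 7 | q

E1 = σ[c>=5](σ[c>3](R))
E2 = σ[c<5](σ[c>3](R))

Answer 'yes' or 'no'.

E1 row counts bottom-up:
  R → 5
  σ[c>3](R) → 2
  σ[c>=5](σ[c>3](R)) → 2
E2 row counts bottom-up:
  R → 5
  σ[c>3](R) → 2
  σ[c<5](σ[c>3](R)) → 0

E1 result:
z | c
p | 8
q | 7
E2 result:
z | c
(0 rows)
Witness: ('q', 7) appears 1× in E1 but 0× in E2.

no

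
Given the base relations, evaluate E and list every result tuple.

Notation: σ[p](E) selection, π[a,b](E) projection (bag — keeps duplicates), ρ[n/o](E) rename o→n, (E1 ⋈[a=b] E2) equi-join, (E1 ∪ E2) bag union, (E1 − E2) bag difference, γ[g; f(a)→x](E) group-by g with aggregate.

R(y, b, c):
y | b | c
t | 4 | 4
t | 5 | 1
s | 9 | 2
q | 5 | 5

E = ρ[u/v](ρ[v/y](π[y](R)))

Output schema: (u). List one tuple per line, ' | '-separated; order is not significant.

Row counts bottom-up:
  R → 4
  π[y](R) → 4
  ρ[v/y](π[y](R)) → 4
  ρ[u/v](ρ[v/y](π[y](R))) → 4

== RESULT ==
u
q
s
t
t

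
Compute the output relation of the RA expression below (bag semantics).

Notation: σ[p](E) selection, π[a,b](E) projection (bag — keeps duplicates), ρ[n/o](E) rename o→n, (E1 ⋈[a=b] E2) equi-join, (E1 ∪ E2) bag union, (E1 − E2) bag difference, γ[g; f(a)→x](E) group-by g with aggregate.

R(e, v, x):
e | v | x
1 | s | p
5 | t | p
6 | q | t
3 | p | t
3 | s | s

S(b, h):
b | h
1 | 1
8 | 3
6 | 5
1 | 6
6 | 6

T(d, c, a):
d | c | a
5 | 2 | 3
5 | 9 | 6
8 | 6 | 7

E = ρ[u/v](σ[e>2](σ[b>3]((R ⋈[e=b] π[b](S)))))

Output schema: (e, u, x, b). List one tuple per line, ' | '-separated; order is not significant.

Row counts bottom-up:
  R → 5
  S → 5
  π[b](S) → 5
  (R ⋈[e=b] π[b](S)) → 4
  σ[b>3]((R ⋈[e=b] π[b](S))) → 2
  σ[e>2](σ[b>3]((R ⋈[e=b] π[b](S)))) → 2
  ρ[u/v](σ[e>2](σ[b>3]((R ⋈[e=b] π[b](S))))) → 2

== RESULT ==
e | u | x | b
6 | q | t | 6
6 | q | t | 6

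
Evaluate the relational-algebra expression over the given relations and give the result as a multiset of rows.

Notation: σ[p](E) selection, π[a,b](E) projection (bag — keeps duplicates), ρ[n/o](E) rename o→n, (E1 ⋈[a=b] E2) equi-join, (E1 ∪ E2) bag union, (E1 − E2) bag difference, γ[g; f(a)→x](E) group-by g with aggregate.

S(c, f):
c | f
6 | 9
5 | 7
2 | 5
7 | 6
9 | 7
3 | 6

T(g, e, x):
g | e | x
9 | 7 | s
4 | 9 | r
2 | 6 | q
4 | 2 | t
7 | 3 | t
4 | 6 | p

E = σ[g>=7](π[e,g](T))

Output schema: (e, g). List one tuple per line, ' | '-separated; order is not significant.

Per-node cardinality:
  T → 6
  π[e,g](T) → 6
  σ[g>=7](π[e,g](T)) → 2

== RESULT ==
e | g
3 | 7
7 | 9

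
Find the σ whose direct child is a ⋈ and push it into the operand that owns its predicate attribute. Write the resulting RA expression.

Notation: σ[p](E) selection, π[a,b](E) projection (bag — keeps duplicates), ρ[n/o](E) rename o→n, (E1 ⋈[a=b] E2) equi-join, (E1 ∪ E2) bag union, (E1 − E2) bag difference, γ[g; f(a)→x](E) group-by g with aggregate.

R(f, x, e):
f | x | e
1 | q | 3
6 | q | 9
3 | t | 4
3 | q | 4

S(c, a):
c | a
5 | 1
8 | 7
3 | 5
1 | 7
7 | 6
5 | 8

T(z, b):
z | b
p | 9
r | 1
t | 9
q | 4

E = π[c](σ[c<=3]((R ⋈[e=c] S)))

σ filters on c, owned by the right side.
E' = π[c]((R ⋈[e=c] σ[c<=3](S)))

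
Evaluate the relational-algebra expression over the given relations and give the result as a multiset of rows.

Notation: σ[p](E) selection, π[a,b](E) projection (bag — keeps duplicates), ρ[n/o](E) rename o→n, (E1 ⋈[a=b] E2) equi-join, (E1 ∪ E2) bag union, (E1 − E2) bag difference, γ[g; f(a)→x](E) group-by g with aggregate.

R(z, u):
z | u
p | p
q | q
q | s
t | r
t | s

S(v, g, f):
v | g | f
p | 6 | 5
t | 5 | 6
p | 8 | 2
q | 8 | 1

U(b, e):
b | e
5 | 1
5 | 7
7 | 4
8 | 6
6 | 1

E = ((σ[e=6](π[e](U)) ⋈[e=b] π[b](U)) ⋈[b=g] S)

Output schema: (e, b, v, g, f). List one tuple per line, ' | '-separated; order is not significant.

Subexpression sizes:
  U → 5
  π[e](U) → 5
  σ[e=6](π[e](U)) → 1
  U → 5
  π[b](U) → 5
  (σ[e=6](π[e](U)) ⋈[e=b] π[b](U)) → 1
  S → 4
  ((σ[e=6](π[e](U)) ⋈[e=b] π[b](U)) ⋈[b=g] S) → 1

== RESULT ==
e | b | v | g | f
6 | 6 | p | 6 | 5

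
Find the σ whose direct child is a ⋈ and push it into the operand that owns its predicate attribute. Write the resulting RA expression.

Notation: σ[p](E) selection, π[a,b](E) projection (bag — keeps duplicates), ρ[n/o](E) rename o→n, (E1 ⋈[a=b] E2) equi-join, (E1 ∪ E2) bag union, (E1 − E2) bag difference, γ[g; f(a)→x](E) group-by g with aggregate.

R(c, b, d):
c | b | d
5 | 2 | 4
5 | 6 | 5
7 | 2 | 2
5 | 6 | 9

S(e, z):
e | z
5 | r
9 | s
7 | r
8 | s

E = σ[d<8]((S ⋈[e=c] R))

σ filters on d, owned by the right side.
E' = (S ⋈[e=c] σ[d<8](R))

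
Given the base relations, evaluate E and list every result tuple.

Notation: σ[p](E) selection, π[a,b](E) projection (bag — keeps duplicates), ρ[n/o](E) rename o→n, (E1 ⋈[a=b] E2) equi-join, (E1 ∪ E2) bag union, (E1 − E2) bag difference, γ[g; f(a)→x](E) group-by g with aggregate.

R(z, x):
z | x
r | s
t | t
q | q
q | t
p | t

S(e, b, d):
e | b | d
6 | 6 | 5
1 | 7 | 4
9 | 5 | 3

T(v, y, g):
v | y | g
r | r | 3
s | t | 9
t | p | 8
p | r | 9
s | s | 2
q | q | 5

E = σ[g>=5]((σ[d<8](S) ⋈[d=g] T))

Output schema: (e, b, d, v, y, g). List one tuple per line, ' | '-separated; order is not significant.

Per-node cardinality:
  S → 3
  σ[d<8](S) → 3
  T → 6
  (σ[d<8](S) ⋈[d=g] T) → 2
  σ[g>=5]((σ[d<8](S) ⋈[d=g] T)) → 1

== RESULT ==
e | b | d | v | y | g
6 | 6 | 5 | q | q | 5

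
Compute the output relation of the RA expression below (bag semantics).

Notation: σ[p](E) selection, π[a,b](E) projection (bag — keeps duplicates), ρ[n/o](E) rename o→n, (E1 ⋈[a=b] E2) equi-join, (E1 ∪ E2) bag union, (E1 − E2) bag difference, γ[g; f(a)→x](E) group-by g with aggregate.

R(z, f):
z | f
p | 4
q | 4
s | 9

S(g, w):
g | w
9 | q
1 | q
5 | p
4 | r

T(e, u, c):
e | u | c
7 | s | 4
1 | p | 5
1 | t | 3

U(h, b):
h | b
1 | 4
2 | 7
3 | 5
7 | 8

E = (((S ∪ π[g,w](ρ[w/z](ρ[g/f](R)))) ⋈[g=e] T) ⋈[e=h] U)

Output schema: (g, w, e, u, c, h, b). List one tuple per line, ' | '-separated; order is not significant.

Stepwise |·|:
  S → 4
  R → 3
  ρ[g/f](R) → 3
  ρ[w/z](ρ[g/f](R)) → 3
  π[g,w](ρ[w/z](ρ[g/f](R))) → 3
  (S ∪ π[g,w](ρ[w/z](ρ[g/f](R)))) → 7
  T → 3
  ((S ∪ π[g,w](ρ[w/z](ρ[g/f](R)))) ⋈[g=e] T) → 2
  U → 4
  (((S ∪ π[g,w](ρ[w/z](ρ[g/f](R)))) ⋈[g=e] T) ⋈[e=h] U) → 2

== RESULT ==
g | w | e | u | c | h | b
1 | q | 1 | p | 5 | 1 | 4
1 | q | 1 | t | 3 | 1 | 4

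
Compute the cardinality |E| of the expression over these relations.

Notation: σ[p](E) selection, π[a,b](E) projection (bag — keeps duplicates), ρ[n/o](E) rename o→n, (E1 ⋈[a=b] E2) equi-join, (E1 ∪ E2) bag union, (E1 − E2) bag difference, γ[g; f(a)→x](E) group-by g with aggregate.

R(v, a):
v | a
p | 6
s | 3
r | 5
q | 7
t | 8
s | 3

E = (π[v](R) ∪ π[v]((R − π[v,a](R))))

Stepwise |·|:
  R → 6
  π[v](R) → 6
  R → 6
  R → 6
  π[v,a](R) → 6
  (R − π[v,a](R)) → 0
  π[v]((R − π[v,a](R))) → 0
  (π[v](R) ∪ π[v]((R − π[v,a](R)))) → 6

|E| = 6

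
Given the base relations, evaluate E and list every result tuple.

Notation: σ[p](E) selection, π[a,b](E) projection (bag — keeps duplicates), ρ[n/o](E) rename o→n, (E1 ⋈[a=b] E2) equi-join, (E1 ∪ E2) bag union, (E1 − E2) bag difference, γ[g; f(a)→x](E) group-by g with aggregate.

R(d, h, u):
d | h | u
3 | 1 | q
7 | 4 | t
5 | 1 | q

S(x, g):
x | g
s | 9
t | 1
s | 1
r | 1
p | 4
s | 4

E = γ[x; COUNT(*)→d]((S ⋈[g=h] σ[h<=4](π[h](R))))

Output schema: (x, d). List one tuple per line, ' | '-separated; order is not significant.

Subexpression sizes:
  S → 6
  R → 3
  π[h](R) → 3
  σ[h<=4](π[h](R)) → 3
  (S ⋈[g=h] σ[h<=4](π[h](R))) → 8
  γ[x; COUNT(*)→d]((S ⋈[g=h] σ[h<=4](π[h](R)))) → 4

== RESULT ==
x | d
p | 1
r | 2
s | 3
t | 2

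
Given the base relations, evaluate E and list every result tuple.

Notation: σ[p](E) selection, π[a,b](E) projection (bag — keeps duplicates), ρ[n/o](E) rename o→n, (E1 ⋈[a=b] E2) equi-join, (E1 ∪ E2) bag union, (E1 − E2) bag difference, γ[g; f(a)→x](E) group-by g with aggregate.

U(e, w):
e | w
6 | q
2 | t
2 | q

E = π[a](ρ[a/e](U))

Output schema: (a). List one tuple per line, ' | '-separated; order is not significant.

Subexpression sizes:
  U → 3
  ρ[a/e](U) → 3
  π[a](ρ[a/e](U)) → 3

== RESULT ==
a
2
2
6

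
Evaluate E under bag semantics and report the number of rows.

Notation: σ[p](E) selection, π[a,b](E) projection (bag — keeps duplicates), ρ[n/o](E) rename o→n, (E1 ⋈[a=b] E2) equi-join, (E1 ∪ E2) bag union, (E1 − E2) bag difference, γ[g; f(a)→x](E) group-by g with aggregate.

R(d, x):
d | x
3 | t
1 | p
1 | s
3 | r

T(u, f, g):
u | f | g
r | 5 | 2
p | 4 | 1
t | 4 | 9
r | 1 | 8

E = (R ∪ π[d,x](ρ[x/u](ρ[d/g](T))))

Row counts bottom-up:
  R → 4
  T → 4
  ρ[d/g](T) → 4
  ρ[x/u](ρ[d/g](T)) → 4
  π[d,x](ρ[x/u](ρ[d/g](T))) → 4
  (R ∪ π[d,x](ρ[x/u](ρ[d/g](T)))) → 8

|E| = 8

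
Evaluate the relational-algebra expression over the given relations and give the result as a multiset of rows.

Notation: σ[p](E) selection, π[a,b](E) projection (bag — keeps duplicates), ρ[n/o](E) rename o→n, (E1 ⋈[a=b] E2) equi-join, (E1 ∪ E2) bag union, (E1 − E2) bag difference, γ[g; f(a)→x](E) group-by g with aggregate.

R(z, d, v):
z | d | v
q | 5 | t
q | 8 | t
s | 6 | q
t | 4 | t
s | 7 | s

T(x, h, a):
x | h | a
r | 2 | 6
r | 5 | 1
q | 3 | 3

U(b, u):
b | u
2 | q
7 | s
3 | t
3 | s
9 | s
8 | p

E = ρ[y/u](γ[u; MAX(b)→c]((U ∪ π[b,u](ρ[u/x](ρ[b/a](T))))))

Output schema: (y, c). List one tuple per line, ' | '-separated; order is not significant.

Subexpression sizes:
  U → 6
  T → 3
  ρ[b/a](T) → 3
  ρ[u/x](ρ[b/a](T)) → 3
  π[b,u](ρ[u/x](ρ[b/a](T))) → 3
  (U ∪ π[b,u](ρ[u/x](ρ[b/a](T)))) → 9
  γ[u; MAX(b)→c]((U ∪ π[b,u](ρ[u/x](ρ[b/a](T))))) → 5
  ρ[y/u](γ[u; MAX(b)→c]((U ∪ π[b,u](ρ[u/x](ρ[b/a](T)))))) → 5

== RESULT ==
y | c
p | 8
q | 3
r | 6
s | 9
t | 3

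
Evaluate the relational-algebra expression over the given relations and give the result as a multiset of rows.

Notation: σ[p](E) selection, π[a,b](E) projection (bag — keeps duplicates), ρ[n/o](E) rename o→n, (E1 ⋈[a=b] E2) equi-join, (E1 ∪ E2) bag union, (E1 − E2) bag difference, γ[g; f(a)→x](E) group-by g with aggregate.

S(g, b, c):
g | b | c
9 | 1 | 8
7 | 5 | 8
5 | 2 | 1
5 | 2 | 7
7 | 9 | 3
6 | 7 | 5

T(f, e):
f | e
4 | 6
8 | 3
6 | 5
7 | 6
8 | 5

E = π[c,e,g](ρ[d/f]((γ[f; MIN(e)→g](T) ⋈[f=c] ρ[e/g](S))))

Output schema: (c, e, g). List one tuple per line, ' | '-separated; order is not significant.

Stepwise |·|:
  T → 5
  γ[f; MIN(e)→g](T) → 4
  S → 6
  ρ[e/g](S) → 6
  (γ[f; MIN(e)→g](T) ⋈[f=c] ρ[e/g](S)) → 3
  ρ[d/f]((γ[f; MIN(e)→g](T) ⋈[f=c] ρ[e/g](S))) → 3
  π[c,e,g](ρ[d/f]((γ[f; MIN(e)→g](T) ⋈[f=c] ρ[e/g](S)))) → 3

== RESULT ==
c | e | g
7 | 5 | 6
8 | 7 | 3
8 | 9 | 3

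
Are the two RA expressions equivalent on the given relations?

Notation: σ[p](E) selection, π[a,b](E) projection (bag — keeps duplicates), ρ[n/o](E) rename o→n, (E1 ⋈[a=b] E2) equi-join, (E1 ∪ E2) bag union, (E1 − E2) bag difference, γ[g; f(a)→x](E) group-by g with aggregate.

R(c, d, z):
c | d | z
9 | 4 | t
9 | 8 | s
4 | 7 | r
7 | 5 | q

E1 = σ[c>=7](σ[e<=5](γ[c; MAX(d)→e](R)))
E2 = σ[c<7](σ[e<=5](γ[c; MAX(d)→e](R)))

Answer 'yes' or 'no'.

E1 per-node cardinality:
  R → 4
  γ[c; MAX(d)→e](R) → 3
  σ[e<=5](γ[c; MAX(d)→e](R)) → 1
  σ[c>=7](σ[e<=5](γ[c; MAX(d)→e](R))) → 1
E2 per-node cardinality:
  R → 4
  γ[c; MAX(d)→e](R) → 3
  σ[e<=5](γ[c; MAX(d)→e](R)) → 1
  σ[c<7](σ[e<=5](γ[c; MAX(d)→e](R))) → 0

E1 result:
c | e
7 | 5
E2 result:
c | e
(0 rows)
Witness: (7, 5) appears 1× in E1 but 0× in E2.

no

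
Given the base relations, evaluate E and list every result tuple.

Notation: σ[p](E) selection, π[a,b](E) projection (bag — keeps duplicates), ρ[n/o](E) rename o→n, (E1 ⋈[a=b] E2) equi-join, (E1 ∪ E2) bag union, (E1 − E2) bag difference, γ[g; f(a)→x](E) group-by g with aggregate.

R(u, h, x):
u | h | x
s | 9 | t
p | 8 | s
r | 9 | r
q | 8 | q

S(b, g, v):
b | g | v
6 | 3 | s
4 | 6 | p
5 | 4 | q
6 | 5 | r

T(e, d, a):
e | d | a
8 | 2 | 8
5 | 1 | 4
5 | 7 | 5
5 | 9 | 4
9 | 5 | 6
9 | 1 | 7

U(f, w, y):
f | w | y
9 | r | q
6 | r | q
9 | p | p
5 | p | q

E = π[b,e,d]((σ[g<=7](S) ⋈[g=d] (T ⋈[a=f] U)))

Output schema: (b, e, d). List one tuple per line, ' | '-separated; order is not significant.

Subexpression sizes:
  S → 4
  σ[g<=7](S) → 4
  T → 6
  U → 4
  (T ⋈[a=f] U) → 2
  (σ[g<=7](S) ⋈[g=d] (T ⋈[a=f] U)) → 1
  π[b,e,d]((σ[g<=7](S) ⋈[g=d] (T ⋈[a=f] U))) → 1

== RESULT ==
b | e | d
6 | 9 | 5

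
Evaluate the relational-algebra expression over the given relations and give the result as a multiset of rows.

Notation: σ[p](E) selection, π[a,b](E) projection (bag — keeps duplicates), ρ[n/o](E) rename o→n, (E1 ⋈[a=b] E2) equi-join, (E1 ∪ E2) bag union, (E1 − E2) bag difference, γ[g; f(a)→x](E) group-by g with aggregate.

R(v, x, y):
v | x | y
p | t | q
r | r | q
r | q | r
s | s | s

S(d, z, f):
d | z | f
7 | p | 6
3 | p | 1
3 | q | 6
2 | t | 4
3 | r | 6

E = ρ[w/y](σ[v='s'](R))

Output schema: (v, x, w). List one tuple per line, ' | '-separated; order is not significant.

Subexpression sizes:
  R → 4
  σ[v='s'](R) → 1
  ρ[w/y](σ[v='s'](R)) → 1

== RESULT ==
v | x | w
s | s | s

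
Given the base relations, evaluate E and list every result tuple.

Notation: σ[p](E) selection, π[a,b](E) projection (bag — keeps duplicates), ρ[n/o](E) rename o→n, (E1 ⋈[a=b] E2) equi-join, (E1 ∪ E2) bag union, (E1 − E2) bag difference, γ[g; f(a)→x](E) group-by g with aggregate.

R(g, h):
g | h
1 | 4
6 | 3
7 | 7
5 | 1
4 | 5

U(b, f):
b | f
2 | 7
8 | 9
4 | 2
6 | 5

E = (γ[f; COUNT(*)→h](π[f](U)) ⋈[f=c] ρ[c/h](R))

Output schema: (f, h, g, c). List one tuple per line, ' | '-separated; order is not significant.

Stepwise |·|:
  U → 4
  π[f](U) → 4
  γ[f; COUNT(*)→h](π[f](U)) → 4
  R → 5
  ρ[c/h](R) → 5
  (γ[f; COUNT(*)→h](π[f](U)) ⋈[f=c] ρ[c/h](R)) → 2

== RESULT ==
f | h | g | c
5 | 1 | 4 | 5
7 | 1 | 7 | 7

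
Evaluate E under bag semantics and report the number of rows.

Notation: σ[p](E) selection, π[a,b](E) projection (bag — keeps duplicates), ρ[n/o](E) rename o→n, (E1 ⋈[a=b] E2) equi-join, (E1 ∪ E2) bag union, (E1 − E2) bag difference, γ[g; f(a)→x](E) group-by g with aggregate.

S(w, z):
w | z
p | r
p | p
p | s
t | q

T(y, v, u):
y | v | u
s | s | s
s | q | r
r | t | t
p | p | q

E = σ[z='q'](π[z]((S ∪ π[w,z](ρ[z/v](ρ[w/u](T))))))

Stepwise |·|:
  S → 4
  T → 4
  ρ[w/u](T) → 4
  ρ[z/v](ρ[w/u](T)) → 4
  π[w,z](ρ[z/v](ρ[w/u](T))) → 4
  (S ∪ π[w,z](ρ[z/v](ρ[w/u](T)))) → 8
  π[z]((S ∪ π[w,z](ρ[z/v](ρ[w/u](T))))) → 8
  σ[z='q'](π[z]((S ∪ π[w,z](ρ[z/v](ρ[w/u](T)))))) → 2

|E| = 2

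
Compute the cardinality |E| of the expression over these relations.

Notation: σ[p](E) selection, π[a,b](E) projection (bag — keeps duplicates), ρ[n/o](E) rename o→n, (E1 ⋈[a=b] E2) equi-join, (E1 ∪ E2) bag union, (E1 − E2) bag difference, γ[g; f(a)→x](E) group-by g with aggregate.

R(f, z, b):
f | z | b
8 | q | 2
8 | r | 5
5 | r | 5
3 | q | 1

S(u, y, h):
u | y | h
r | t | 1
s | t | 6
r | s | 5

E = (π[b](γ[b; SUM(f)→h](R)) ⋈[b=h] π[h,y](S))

Row counts bottom-up:
  R → 4
  γ[b; SUM(f)→h](R) → 3
  π[b](γ[b; SUM(f)→h](R)) → 3
  S → 3
  π[h,y](S) → 3
  (π[b](γ[b; SUM(f)→h](R)) ⋈[b=h] π[h,y](S)) → 2

|E| = 2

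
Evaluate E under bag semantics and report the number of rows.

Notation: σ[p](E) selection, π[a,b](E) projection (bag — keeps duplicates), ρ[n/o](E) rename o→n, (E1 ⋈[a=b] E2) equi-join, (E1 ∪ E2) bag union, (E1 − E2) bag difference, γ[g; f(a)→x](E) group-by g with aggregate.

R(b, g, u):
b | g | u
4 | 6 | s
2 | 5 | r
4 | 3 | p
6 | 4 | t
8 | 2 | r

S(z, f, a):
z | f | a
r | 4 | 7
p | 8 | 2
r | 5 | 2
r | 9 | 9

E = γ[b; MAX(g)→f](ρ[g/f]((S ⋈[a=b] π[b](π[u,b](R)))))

Subexpression sizes:
  S → 4
  R → 5
  π[u,b](R) → 5
  π[b](π[u,b](R)) → 5
  (S ⋈[a=b] π[b](π[u,b](R))) → 2
  ρ[g/f]((S ⋈[a=b] π[b](π[u,b](R)))) → 2
  γ[b; MAX(g)→f](ρ[g/f]((S ⋈[a=b] π[b](π[u,b](R))))) → 1

|E| = 1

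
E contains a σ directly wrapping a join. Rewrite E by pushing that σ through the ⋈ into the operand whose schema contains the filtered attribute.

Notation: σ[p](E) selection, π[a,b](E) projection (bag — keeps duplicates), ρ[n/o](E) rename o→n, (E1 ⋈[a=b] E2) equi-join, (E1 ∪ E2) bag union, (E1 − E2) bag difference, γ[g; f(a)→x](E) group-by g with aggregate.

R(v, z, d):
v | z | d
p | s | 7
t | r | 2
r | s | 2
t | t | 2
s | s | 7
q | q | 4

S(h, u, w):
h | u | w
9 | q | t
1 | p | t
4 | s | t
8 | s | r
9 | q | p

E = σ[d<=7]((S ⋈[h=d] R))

σ filters on d, owned by the right side.
E' = (S ⋈[h=d] σ[d<=7](R))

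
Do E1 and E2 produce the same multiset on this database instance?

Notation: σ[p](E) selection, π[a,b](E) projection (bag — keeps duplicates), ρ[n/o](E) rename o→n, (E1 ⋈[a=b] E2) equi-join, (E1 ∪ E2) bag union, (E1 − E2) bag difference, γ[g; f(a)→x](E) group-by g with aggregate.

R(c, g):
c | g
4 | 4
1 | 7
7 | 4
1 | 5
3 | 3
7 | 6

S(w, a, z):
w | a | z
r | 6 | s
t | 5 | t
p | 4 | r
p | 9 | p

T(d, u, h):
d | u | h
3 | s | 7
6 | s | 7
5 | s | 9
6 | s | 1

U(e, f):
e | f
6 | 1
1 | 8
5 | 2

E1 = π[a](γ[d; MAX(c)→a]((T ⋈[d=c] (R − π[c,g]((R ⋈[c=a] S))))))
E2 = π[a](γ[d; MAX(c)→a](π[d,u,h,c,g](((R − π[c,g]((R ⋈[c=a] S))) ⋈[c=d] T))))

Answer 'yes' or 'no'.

E1 stepwise |·|:
  T → 4
  R → 6
  R → 6
  S → 4
  (R ⋈[c=a] S) → 1
  π[c,g]((R ⋈[c=a] S)) → 1
  (R − π[c,g]((R ⋈[c=a] S))) → 5
  (T ⋈[d=c] (R − π[c,g]((R ⋈[c=a] S)))) → 1
  γ[d; MAX(c)→a]((T ⋈[d=c] (R − π[c,g]((R ⋈[c=a] S))))) → 1
  π[a](γ[d; MAX(c)→a]((T ⋈[d=c] (R − π[c,g]((R ⋈[c=a] S)))))) → 1
E2 stepwise |·|:
  R → 6
  R → 6
  S → 4
  (R ⋈[c=a] S) → 1
  π[c,g]((R ⋈[c=a] S)) → 1
  (R − π[c,g]((R ⋈[c=a] S))) → 5
  T → 4
  ((R − π[c,g]((R ⋈[c=a] S))) ⋈[c=d] T) → 1
  π[d,u,h,c,g](((R − π[c,g]((R ⋈[c=a] S))) ⋈[c=d] T)) → 1
  γ[d; MAX(c)→a](π[d,u,h,c,g](((R − π[c,g]((R ⋈[c=a] S))) ⋈[c=d] T))) → 1
  π[a](γ[d; MAX(c)→a](π[d,u,h,c,g](((R − π[c,g]((R ⋈[c=a] S))) ⋈[c=d] T)))) → 1

E1 and E2 produce the same multiset:
a
3

yes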